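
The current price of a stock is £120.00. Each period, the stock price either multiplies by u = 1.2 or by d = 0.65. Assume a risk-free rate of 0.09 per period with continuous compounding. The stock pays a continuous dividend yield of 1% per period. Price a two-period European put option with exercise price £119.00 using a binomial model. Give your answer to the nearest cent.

£9.66

Per-period risk-free factor R = e^0.09 = 1.0942; dividend-adjusted growth = e^(0.09−0.01) = 1.0833.
Risk-neutral probability p = (1.0833 − 0.65)/(1.2 − 0.65) = 0.4333/0.5500 = 0.7878
Terminal stock prices: S_uu = 172.8, S_ud = 93.6, S_dd = 50.7
Terminal payoffs (K − S): max(-53.8, 0) = 0, max(25.4, 0) = 25.4, max(68.3, 0) = 68.3
Node u (S = 144): V_u = e^(−0.09)·[0.7878·0.0000 + 0.2122·25.4000] = 4.9261
Node d (S = 78): V_d = e^(−0.09)·[0.7878·25.4000 + 0.2122·68.3000] = 31.5339
Node 0 (S = 120): V_0 = e^(−0.09)·[0.7878·4.9261 + 0.2122·31.5339] = 9.6625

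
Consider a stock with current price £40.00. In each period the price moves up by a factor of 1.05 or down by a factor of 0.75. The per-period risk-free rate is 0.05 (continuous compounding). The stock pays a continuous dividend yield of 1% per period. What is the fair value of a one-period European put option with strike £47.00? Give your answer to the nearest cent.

Per-period risk-free factor R = e^0.05 = 1.0513; dividend-adjusted growth = e^(0.05−0.01) = 1.0408.
Risk-neutral probability p = (1.0408 − 0.75)/(1.05 − 0.75) = 0.2908/0.3000 = 0.9694
Terminal stock prices: S_u = 42, S_d = 30
Terminal payoffs (K − S): max(5, 0) = 5, max(17, 0) = 17
Node 0 (S = 40): V_0 = e^(−0.05)·[0.9694·5.0000 + 0.0306·17.0000] = 5.1058

£5.11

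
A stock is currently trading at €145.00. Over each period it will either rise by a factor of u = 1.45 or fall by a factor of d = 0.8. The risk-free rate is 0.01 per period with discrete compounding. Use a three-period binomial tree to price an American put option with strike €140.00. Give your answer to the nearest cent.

€22.77

Risk-neutral probability p = (1 + 0.01 − 0.8)/(1.45 − 0.8) = 0.2100/0.6500 = 0.3231
Terminal stock prices: S_uuu = 442.1, S_uud = 243.9, S_udd = 134.6, S_ddd = 74.24
Terminal payoffs (K − S): max(-302.1, 0) = 0, max(-103.9, 0) = 0, max(5.44, 0) = 5.44, max(65.76, 0) = 65.76
Node uu (S = 304.9): continuation = 1/1.01·[0.3231·0.0000 + 0.6769·0.0000] = 0.0000; exercise value = 0.0000 ≤ continuation, so V_uu = 0.0000
Node ud (S = 168.2): continuation = 1/1.01·[0.3231·0.0000 + 0.6769·5.4400] = 3.6460; exercise value = 0.0000 ≤ continuation, so V_ud = 3.6460
Node dd (S = 92.8): continuation = 1/1.01·[0.3231·5.4400 + 0.6769·65.7600] = 45.8139; exercise value = 47.2000 > continuation, so V_dd = 47.2000 (exercise)
Node u (S = 210.2): continuation = 1/1.01·[0.3231·0.0000 + 0.6769·3.6460] = 2.4436; exercise value = 0.0000 ≤ continuation, so V_u = 2.4436
Node d (S = 116): continuation = 1/1.01·[0.3231·3.6460 + 0.6769·47.2000] = 32.8007; exercise value = 24.0000 ≤ continuation, so V_d = 32.8007
Node 0 (S = 145): continuation = 1/1.01·[0.3231·2.4436 + 0.6769·32.8007] = 22.7654; exercise value = 0.0000 ≤ continuation, so V_0 = 22.7654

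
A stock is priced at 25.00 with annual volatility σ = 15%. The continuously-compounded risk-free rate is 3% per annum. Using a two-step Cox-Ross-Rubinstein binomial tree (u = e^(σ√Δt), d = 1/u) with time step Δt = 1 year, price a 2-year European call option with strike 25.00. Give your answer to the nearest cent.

2.62

CRR parameters: u = e^(σ√Δt) = e^(0.15·√1) = 1.1618, d = 1/u = 0.8607
Per-period rate: rΔt = 0.03·1 = 0.03, so R = e^0.03 = 1.0305
Risk-neutral probability p = (e^0.03 − 0.8607)/(1.1618 − 0.8607) = 0.1697/0.3011 = 0.5637
Terminal stock prices: S_uu = 33.75, S_ud = 25, S_dd = 18.52
Terminal payoffs (S − K): max(8.746, 0) = 8.746, max(0, 0) = 0, max(-6.48, 0) = 0
Node u (S = 29.05): V_u = e^(−0.03)·[0.5637·8.7465 + 0.4363·0.0000] = 4.7847
Node d (S = 21.52): V_d = e^(−0.03)·[0.5637·0.0000 + 0.4363·0.0000] = 0.0000
Node 0 (S = 25): V_0 = e^(−0.03)·[0.5637·4.7847 + 0.4363·0.0000] = 2.6175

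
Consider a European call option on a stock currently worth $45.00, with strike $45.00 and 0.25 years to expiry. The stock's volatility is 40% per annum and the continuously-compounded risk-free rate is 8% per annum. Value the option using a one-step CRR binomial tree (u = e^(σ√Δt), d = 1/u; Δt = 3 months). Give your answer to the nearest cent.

CRR parameters: u = e^(σ√Δt) = e^(0.4·√0.25) = 1.2214, d = 1/u = 0.8187
Per-period rate: rΔt = 0.08·0.25 = 0.02, so R = e^0.02 = 1.0202
Risk-neutral probability p = (e^0.02 − 0.8187)/(1.2214 − 0.8187) = 0.2015/0.4027 = 0.5003
Terminal stock prices: S_u = 54.96, S_d = 36.84
Terminal payoffs (S − K): max(9.963, 0) = 9.963, max(-8.157, 0) = 0
Node 0 (S = 45): V_0 = e^(−0.02)·[0.5003·9.9631 + 0.4997·0.0000] = 4.8862

$4.89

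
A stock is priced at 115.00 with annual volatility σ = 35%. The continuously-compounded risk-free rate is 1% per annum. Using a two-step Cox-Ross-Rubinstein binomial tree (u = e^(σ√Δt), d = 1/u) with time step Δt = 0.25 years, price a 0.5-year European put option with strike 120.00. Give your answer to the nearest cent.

CRR parameters: u = e^(σ√Δt) = e^(0.35·√0.25) = 1.1912, d = 1/u = 0.8395
Per-period rate: rΔt = 0.01·0.25 = 0.0025, so R = e^0.0025 = 1.0025
Risk-neutral probability p = (e^0.0025 − 0.8395)/(1.1912 − 0.8395) = 0.1630/0.3518 = 0.4635
Terminal stock prices: S_uu = 163.2, S_ud = 115, S_dd = 81.04
Terminal payoffs (K − S): max(-43.19, 0) = 0, max(5, 0) = 5, max(38.96, 0) = 38.96
Node u (S = 137): V_u = e^(−0.0025)·[0.4635·0.0000 + 0.5365·5.0000] = 2.6759
Node d (S = 96.54): V_d = e^(−0.0025)·[0.4635·5.0000 + 0.5365·38.9609] = 23.1628
Node 0 (S = 115): V_0 = e^(−0.0025)·[0.4635·2.6759 + 0.5365·23.1628] = 13.6335

13.63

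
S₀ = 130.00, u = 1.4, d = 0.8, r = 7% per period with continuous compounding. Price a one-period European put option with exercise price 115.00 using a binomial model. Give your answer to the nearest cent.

5.60

Risk-neutral probability p = (e^0.07 − 0.8)/(1.4 − 0.8) = 0.2725/0.6000 = 0.4542
Terminal stock prices: S_u = 182, S_d = 104
Terminal payoffs (K − S): max(-67, 0) = 0, max(11, 0) = 11
Node 0 (S = 130): V_0 = e^(−0.07)·[0.4542·0.0000 + 0.5458·11.0000] = 5.5981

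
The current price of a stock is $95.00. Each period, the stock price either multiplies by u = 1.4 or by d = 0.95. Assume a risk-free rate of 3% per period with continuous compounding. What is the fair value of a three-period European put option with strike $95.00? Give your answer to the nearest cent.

Risk-neutral probability p = (e^0.03 − 0.95)/(1.4 − 0.95) = 0.0805/0.4500 = 0.1788
Terminal stock prices: S_uuu = 260.7, S_uud = 176.9, S_udd = 120, S_ddd = 81.45
Terminal payoffs (K − S): max(-165.7, 0) = 0, max(-81.89, 0) = 0, max(-25.03, 0) = 0, max(13.55, 0) = 13.55
Node uu (S = 186.2): V_uu = e^(−0.03)·[0.1788·0.0000 + 0.8212·0.0000] = 0.0000
Node ud (S = 126.3): V_ud = e^(−0.03)·[0.1788·0.0000 + 0.8212·0.0000] = 0.0000
Node dd (S = 85.74): V_dd = e^(−0.03)·[0.1788·0.0000 + 0.8212·13.5494] = 10.7981
Node u (S = 133): V_u = e^(−0.03)·[0.1788·0.0000 + 0.8212·0.0000] = 0.0000
Node d (S = 90.25): V_d = e^(−0.03)·[0.1788·0.0000 + 0.8212·10.7981] = 8.6054
Node 0 (S = 95): V_0 = e^(−0.03)·[0.1788·0.0000 + 0.8212·8.6054] = 6.8580

$6.86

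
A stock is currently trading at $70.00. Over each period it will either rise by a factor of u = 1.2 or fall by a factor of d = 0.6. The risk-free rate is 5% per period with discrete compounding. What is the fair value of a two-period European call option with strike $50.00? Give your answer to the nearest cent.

Risk-neutral probability p = (1 + 0.05 − 0.6)/(1.2 − 0.6) = 0.4500/0.6000 = 0.7500
Terminal stock prices: S_uu = 100.8, S_ud = 50.4, S_dd = 25.2
Terminal payoffs (S − K): max(50.8, 0) = 50.8, max(0.4, 0) = 0.4, max(-24.8, 0) = 0
Node u (S = 84): V_u = 1/1.05·[0.7500·50.8000 + 0.2500·0.4000] = 36.3810
Node d (S = 42): V_d = 1/1.05·[0.7500·0.4000 + 0.2500·0.0000] = 0.2857
Node 0 (S = 70): V_0 = 1/1.05·[0.7500·36.3810 + 0.2500·0.2857] = 26.0544

$26.05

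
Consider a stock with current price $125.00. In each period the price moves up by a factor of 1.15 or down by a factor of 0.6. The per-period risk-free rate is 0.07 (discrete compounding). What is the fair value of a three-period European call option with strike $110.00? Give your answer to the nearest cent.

$40.81

Risk-neutral probability p = (1 + 0.07 − 0.6)/(1.15 − 0.6) = 0.4700/0.5500 = 0.8545
Terminal stock prices: S_uuu = 190.1, S_uud = 99.19, S_udd = 51.75, S_ddd = 27
Terminal payoffs (S − K): max(80.11, 0) = 80.11, max(-10.81, 0) = 0, max(-58.25, 0) = 0, max(-83, 0) = 0
Node uu (S = 165.3): V_uu = 1/1.07·[0.8545·80.1094 + 0.1455·0.0000] = 63.9786
Node ud (S = 86.25): V_ud = 1/1.07·[0.8545·0.0000 + 0.1455·0.0000] = 0.0000
Node dd (S = 45): V_dd = 1/1.07·[0.8545·0.0000 + 0.1455·0.0000] = 0.0000
Node u (S = 143.8): V_u = 1/1.07·[0.8545·63.9786 + 0.1455·0.0000] = 51.0959
Node d (S = 75): V_d = 1/1.07·[0.8545·0.0000 + 0.1455·0.0000] = 0.0000
Node 0 (S = 125): V_0 = 1/1.07·[0.8545·51.0959 + 0.1455·0.0000] = 40.8073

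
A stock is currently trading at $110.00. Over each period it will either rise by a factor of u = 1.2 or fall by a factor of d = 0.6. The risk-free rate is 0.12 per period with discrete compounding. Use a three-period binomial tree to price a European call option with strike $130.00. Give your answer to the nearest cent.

Risk-neutral probability p = (1 + 0.12 − 0.6)/(1.2 − 0.6) = 0.5200/0.6000 = 0.8667
Terminal stock prices: S_uuu = 190.1, S_uud = 95.04, S_udd = 47.52, S_ddd = 23.76
Terminal payoffs (S − K): max(60.08, 0) = 60.08, max(-34.96, 0) = 0, max(-82.48, 0) = 0, max(-106.2, 0) = 0
Node uu (S = 158.4): V_uu = 1/1.12·[0.8667·60.0800 + 0.1333·0.0000] = 46.4905
Node ud (S = 79.2): V_ud = 1/1.12·[0.8667·0.0000 + 0.1333·0.0000] = 0.0000
Node dd (S = 39.6): V_dd = 1/1.12·[0.8667·0.0000 + 0.1333·0.0000] = 0.0000
Node u (S = 132): V_u = 1/1.12·[0.8667·46.4905 + 0.1333·0.0000] = 35.9748
Node d (S = 66): V_d = 1/1.12·[0.8667·0.0000 + 0.1333·0.0000] = 0.0000
Node 0 (S = 110): V_0 = 1/1.12·[0.8667·35.9748 + 0.1333·0.0000] = 27.8376

$27.84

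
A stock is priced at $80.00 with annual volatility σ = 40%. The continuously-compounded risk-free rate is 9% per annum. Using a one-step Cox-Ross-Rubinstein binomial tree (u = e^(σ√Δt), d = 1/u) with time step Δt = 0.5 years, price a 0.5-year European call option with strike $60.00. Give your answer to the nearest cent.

$22.64

CRR parameters: u = e^(σ√Δt) = e^(0.4·√0.5) = 1.3269, d = 1/u = 0.7536
Per-period rate: rΔt = 0.09·0.5 = 0.045, so R = e^0.045 = 1.0460
Risk-neutral probability p = (e^0.045 − 0.7536)/(1.3269 − 0.7536) = 0.2924/0.5733 = 0.5100
Terminal stock prices: S_u = 106.2, S_d = 60.29
Terminal payoffs (S − K): max(46.15, 0) = 46.15, max(0.2911, 0) = 0.2911
Node 0 (S = 80): V_0 = e^(−0.045)·[0.5100·46.1517 + 0.4900·0.2911] = 22.6402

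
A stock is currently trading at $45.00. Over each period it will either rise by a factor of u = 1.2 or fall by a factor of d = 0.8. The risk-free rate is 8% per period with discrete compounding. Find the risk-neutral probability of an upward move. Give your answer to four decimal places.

Risk-neutral probability p = (1 + 0.08 − 0.8)/(1.2 − 0.8) = 0.2800/0.4000 = 0.7000

p = 0.7000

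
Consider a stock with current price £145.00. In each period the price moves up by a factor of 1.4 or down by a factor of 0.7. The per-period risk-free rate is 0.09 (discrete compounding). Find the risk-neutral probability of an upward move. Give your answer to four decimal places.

p = 0.5571

Risk-neutral probability p = (1 + 0.09 − 0.7)/(1.4 − 0.7) = 0.3900/0.7000 = 0.5571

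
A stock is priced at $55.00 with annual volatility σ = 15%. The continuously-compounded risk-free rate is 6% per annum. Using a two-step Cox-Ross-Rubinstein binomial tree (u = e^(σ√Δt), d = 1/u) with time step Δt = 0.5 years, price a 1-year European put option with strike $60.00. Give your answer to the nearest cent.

CRR parameters: u = e^(σ√Δt) = e^(0.15·√0.5) = 1.1119, d = 1/u = 0.8994
Per-period rate: rΔt = 0.06·0.5 = 0.03, so R = e^0.03 = 1.0305
Risk-neutral probability p = (e^0.03 − 0.8994)/(1.1119 − 0.8994) = 0.1311/0.2125 = 0.6168
Terminal stock prices: S_uu = 68, S_ud = 55, S_dd = 44.49
Terminal payoffs (K − S): max(-7.997, 0) = 0, max(5, 0) = 5, max(15.51, 0) = 15.51
Node u (S = 61.15): V_u = e^(−0.03)·[0.6168·0.0000 + 0.3832·5.0000] = 1.8594
Node d (S = 49.47): V_d = e^(−0.03)·[0.6168·5.0000 + 0.3832·15.5128] = 8.7616
Node 0 (S = 55): V_0 = e^(−0.03)·[0.6168·1.8594 + 0.3832·8.7616] = 4.3712

$4.37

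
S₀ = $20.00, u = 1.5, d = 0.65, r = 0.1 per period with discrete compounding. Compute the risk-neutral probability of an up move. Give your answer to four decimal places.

p = 0.5294

Risk-neutral probability p = (1 + 0.1 − 0.65)/(1.5 − 0.65) = 0.4500/0.8500 = 0.5294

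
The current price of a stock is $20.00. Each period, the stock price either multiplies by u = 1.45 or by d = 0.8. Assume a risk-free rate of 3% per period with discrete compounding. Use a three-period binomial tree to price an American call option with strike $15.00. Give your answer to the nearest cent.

Risk-neutral probability p = (1 + 0.03 − 0.8)/(1.45 − 0.8) = 0.2300/0.6500 = 0.3538
Terminal stock prices: S_uuu = 60.97, S_uud = 33.64, S_udd = 18.56, S_ddd = 10.24
Terminal payoffs (S − K): max(45.97, 0) = 45.97, max(18.64, 0) = 18.64, max(3.56, 0) = 3.56, max(-4.76, 0) = 0
Node uu (S = 42.05): continuation = 1/1.03·[0.3538·45.9725 + 0.6462·18.6400] = 27.4869; exercise value = 27.0500 ≤ continuation, so V_uu = 27.4869
Node ud (S = 23.2): continuation = 1/1.03·[0.3538·18.6400 + 0.6462·3.5600] = 8.6369; exercise value = 8.2000 ≤ continuation, so V_ud = 8.6369
Node dd (S = 12.8): continuation = 1/1.03·[0.3538·3.5600 + 0.6462·0.0000] = 1.2230; exercise value = 0.0000 ≤ continuation, so V_dd = 1.2230
Node u (S = 29): continuation = 1/1.03·[0.3538·27.4869 + 0.6462·8.6369] = 14.8611; exercise value = 14.0000 ≤ continuation, so V_u = 14.8611
Node d (S = 16): continuation = 1/1.03·[0.3538·8.6369 + 0.6462·1.2230] = 3.7343; exercise value = 1.0000 ≤ continuation, so V_d = 3.7343
Node 0 (S = 20): continuation = 1/1.03·[0.3538·14.8611 + 0.6462·3.7343] = 7.4481; exercise value = 5.0000 ≤ continuation, so V_0 = 7.4481

$7.45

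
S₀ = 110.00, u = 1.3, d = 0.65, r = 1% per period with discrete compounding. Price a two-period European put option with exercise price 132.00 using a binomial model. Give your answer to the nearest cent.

Risk-neutral probability p = (1 + 0.01 − 0.65)/(1.3 − 0.65) = 0.3600/0.6500 = 0.5538
Terminal stock prices: S_uu = 185.9, S_ud = 92.95, S_dd = 46.48
Terminal payoffs (K − S): max(-53.9, 0) = 0, max(39.05, 0) = 39.05, max(85.53, 0) = 85.53
Node u (S = 143): V_u = 1/1.01·[0.5538·0.0000 + 0.4462·39.0500] = 17.2498
Node d (S = 71.5): V_d = 1/1.01·[0.5538·39.0500 + 0.4462·85.5250] = 59.1931
Node 0 (S = 110): V_0 = 1/1.01·[0.5538·17.2498 + 0.4462·59.1931] = 35.6069

35.61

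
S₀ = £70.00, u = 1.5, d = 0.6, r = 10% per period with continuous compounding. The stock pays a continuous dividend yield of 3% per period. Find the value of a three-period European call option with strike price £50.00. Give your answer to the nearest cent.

Per-period risk-free factor R = e^0.1 = 1.1052; dividend-adjusted growth = e^(0.1−0.03) = 1.0725.
Risk-neutral probability p = (1.0725 − 0.6)/(1.5 − 0.6) = 0.4725/0.9000 = 0.5250
Terminal stock prices: S_uuu = 236.2, S_uud = 94.5, S_udd = 37.8, S_ddd = 15.12
Terminal payoffs (S − K): max(186.2, 0) = 186.2, max(44.5, 0) = 44.5, max(-12.2, 0) = 0, max(-34.88, 0) = 0
Node uu (S = 157.5): V_uu = e^(−0.1)·[0.5250·186.2500 + 0.4750·44.5000] = 107.6033
Node ud (S = 63): V_ud = e^(−0.1)·[0.5250·44.5000 + 0.4750·0.0000] = 21.1396
Node dd (S = 25.2): V_dd = e^(−0.1)·[0.5250·0.0000 + 0.4750·0.0000] = 0.0000
Node u (S = 105): V_u = e^(−0.1)·[0.5250·107.6033 + 0.4750·21.1396] = 60.2023
Node d (S = 42): V_d = e^(−0.1)·[0.5250·21.1396 + 0.4750·0.0000] = 10.0423
Node 0 (S = 70): V_0 = e^(−0.1)·[0.5250·60.2023 + 0.4750·10.0423] = 32.9151

£32.92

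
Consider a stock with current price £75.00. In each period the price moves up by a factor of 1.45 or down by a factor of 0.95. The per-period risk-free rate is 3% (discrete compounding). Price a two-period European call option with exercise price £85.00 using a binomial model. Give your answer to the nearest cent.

Risk-neutral probability p = (1 + 0.03 − 0.95)/(1.45 − 0.95) = 0.0800/0.5000 = 0.1600
Terminal stock prices: S_uu = 157.7, S_ud = 103.3, S_dd = 67.69
Terminal payoffs (S − K): max(72.69, 0) = 72.69, max(18.31, 0) = 18.31, max(-17.31, 0) = 0
Node u (S = 108.8): V_u = 1/1.03·[0.1600·72.6875 + 0.8400·18.3125] = 26.2257
Node d (S = 71.25): V_d = 1/1.03·[0.1600·18.3125 + 0.8400·0.0000] = 2.8447
Node 0 (S = 75): V_0 = 1/1.03·[0.1600·26.2257 + 0.8400·2.8447] = 6.3938

£6.39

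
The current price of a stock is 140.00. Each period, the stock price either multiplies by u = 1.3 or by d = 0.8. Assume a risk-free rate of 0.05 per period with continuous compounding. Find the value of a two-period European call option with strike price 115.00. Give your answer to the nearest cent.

41.63

Risk-neutral probability p = (e^0.05 − 0.8)/(1.3 − 0.8) = 0.2513/0.5000 = 0.5025
Terminal stock prices: S_uu = 236.6, S_ud = 145.6, S_dd = 89.6
Terminal payoffs (S − K): max(121.6, 0) = 121.6, max(30.6, 0) = 30.6, max(-25.4, 0) = 0
Node u (S = 182): V_u = e^(−0.05)·[0.5025·121.6000 + 0.4975·30.6000] = 72.6086
Node d (S = 112): V_d = e^(−0.05)·[0.5025·30.6000 + 0.4975·0.0000] = 14.6278
Node 0 (S = 140): V_0 = e^(−0.05)·[0.5025·72.6086 + 0.4975·14.6278] = 41.6311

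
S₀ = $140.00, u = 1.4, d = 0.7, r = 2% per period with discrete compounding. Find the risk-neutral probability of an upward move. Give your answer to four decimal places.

p = 0.4571

Risk-neutral probability p = (1 + 0.02 − 0.7)/(1.4 − 0.7) = 0.3200/0.7000 = 0.4571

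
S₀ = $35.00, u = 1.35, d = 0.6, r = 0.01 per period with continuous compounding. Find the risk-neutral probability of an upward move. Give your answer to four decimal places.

Risk-neutral probability p = (e^0.01 − 0.6)/(1.35 − 0.6) = 0.4101/0.7500 = 0.5467

p = 0.5467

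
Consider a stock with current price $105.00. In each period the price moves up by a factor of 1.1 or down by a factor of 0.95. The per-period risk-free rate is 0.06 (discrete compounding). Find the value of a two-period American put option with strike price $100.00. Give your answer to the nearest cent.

Risk-neutral probability p = (1 + 0.06 − 0.95)/(1.1 − 0.95) = 0.1100/0.1500 = 0.7333
Terminal stock prices: S_uu = 127.1, S_ud = 109.7, S_dd = 94.76
Terminal payoffs (K − S): max(-27.05, 0) = 0, max(-9.725, 0) = 0, max(5.237, 0) = 5.237
Node u (S = 115.5): continuation = 1/1.06·[0.7333·0.0000 + 0.2667·0.0000] = 0.0000; exercise value = 0.0000 ≤ continuation, so V_u = 0.0000
Node d (S = 99.75): continuation = 1/1.06·[0.7333·0.0000 + 0.2667·5.2375] = 1.3176; exercise value = 0.2500 ≤ continuation, so V_d = 1.3176
Node 0 (S = 105): continuation = 1/1.06·[0.7333·0.0000 + 0.2667·1.3176] = 0.3315; exercise value = 0.0000 ≤ continuation, so V_0 = 0.3315

$0.33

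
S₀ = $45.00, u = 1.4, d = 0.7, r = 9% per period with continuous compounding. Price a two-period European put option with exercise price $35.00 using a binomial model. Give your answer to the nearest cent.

Risk-neutral probability p = (e^0.09 − 0.7)/(1.4 − 0.7) = 0.3942/0.7000 = 0.5631
Terminal stock prices: S_uu = 88.2, S_ud = 44.1, S_dd = 22.05
Terminal payoffs (K − S): max(-53.2, 0) = 0, max(-9.1, 0) = 0, max(12.95, 0) = 12.95
Node u (S = 63): V_u = e^(−0.09)·[0.5631·0.0000 + 0.4369·0.0000] = 0.0000
Node d (S = 31.5): V_d = e^(−0.09)·[0.5631·0.0000 + 0.4369·12.9500] = 5.1708
Node 0 (S = 45): V_0 = e^(−0.09)·[0.5631·0.0000 + 0.4369·5.1708] = 2.0647

$2.06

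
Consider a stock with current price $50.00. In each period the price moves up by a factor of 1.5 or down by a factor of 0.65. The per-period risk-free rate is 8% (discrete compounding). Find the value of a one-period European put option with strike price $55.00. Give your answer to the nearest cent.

Risk-neutral probability p = (1 + 0.08 − 0.65)/(1.5 − 0.65) = 0.4300/0.8500 = 0.5059
Terminal stock prices: S_u = 75, S_d = 32.5
Terminal payoffs (K − S): max(-20, 0) = 0, max(22.5, 0) = 22.5
Node 0 (S = 50): V_0 = 1/1.08·[0.5059·0.0000 + 0.4941·22.5000] = 10.2941

$10.29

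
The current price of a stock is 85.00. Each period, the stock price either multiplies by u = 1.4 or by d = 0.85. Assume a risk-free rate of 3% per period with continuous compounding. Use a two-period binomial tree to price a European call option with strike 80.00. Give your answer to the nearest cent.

Risk-neutral probability p = (e^0.03 − 0.85)/(1.4 − 0.85) = 0.1805/0.5500 = 0.3281
Terminal stock prices: S_uu = 166.6, S_ud = 101.1, S_dd = 61.41
Terminal payoffs (S − K): max(86.6, 0) = 86.6, max(21.15, 0) = 21.15, max(-18.59, 0) = 0
Node u (S = 119): V_u = e^(−0.03)·[0.3281·86.6000 + 0.6719·21.1500] = 41.3644
Node d (S = 72.25): V_d = e^(−0.03)·[0.3281·21.1500 + 0.6719·0.0000] = 6.7342
Node 0 (S = 85): V_0 = e^(−0.03)·[0.3281·41.3644 + 0.6719·6.7342] = 17.5615

17.56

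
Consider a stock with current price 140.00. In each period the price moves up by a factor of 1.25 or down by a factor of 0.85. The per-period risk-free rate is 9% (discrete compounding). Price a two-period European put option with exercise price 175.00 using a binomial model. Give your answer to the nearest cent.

Risk-neutral probability p = (1 + 0.09 − 0.85)/(1.25 − 0.85) = 0.2400/0.4000 = 0.6000
Terminal stock prices: S_uu = 218.8, S_ud = 148.8, S_dd = 101.1
Terminal payoffs (K − S): max(-43.75, 0) = 0, max(26.25, 0) = 26.25, max(73.85, 0) = 73.85
Node u (S = 175): V_u = 1/1.09·[0.6000·0.0000 + 0.4000·26.2500] = 9.6330
Node d (S = 119): V_d = 1/1.09·[0.6000·26.2500 + 0.4000·73.8500] = 41.5505
Node 0 (S = 140): V_0 = 1/1.09·[0.6000·9.6330 + 0.4000·41.5505] = 20.5505

20.55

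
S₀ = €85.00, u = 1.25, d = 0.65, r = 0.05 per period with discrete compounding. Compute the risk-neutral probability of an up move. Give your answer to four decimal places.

p = 0.6667

Risk-neutral probability p = (1 + 0.05 − 0.65)/(1.25 − 0.65) = 0.4000/0.6000 = 0.6667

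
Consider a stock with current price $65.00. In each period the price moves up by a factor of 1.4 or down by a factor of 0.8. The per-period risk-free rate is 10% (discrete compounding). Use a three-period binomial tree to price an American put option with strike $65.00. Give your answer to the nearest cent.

Risk-neutral probability p = (1 + 0.1 − 0.8)/(1.4 − 0.8) = 0.3000/0.6000 = 0.5000
Terminal stock prices: S_uuu = 178.4, S_uud = 101.9, S_udd = 58.24, S_ddd = 33.28
Terminal payoffs (K − S): max(-113.4, 0) = 0, max(-36.92, 0) = 0, max(6.76, 0) = 6.76, max(31.72, 0) = 31.72
Node uu (S = 127.4): continuation = 1/1.1·[0.5000·0.0000 + 0.5000·0.0000] = 0.0000; exercise value = 0.0000 ≤ continuation, so V_uu = 0.0000
Node ud (S = 72.8): continuation = 1/1.1·[0.5000·0.0000 + 0.5000·6.7600] = 3.0727; exercise value = 0.0000 ≤ continuation, so V_ud = 3.0727
Node dd (S = 41.6): continuation = 1/1.1·[0.5000·6.7600 + 0.5000·31.7200] = 17.4909; exercise value = 23.4000 > continuation, so V_dd = 23.4000 (exercise)
Node u (S = 91): continuation = 1/1.1·[0.5000·0.0000 + 0.5000·3.0727] = 1.3967; exercise value = 0.0000 ≤ continuation, so V_u = 1.3967
Node d (S = 52): continuation = 1/1.1·[0.5000·3.0727 + 0.5000·23.4000] = 12.0331; exercise value = 13.0000 > continuation, so V_d = 13.0000 (exercise)
Node 0 (S = 65): continuation = 1/1.1·[0.5000·1.3967 + 0.5000·13.0000] = 6.5440; exercise value = 0.0000 ≤ continuation, so V_0 = 6.5440

$6.54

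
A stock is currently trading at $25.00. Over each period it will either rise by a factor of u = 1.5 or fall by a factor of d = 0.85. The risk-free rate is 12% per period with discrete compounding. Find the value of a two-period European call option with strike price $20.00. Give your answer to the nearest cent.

Risk-neutral probability p = (1 + 0.12 − 0.85)/(1.5 − 0.85) = 0.2700/0.6500 = 0.4154
Terminal stock prices: S_uu = 56.25, S_ud = 31.88, S_dd = 18.06
Terminal payoffs (S − K): max(36.25, 0) = 36.25, max(11.88, 0) = 11.88, max(-1.938, 0) = 0
Node u (S = 37.5): V_u = 1/1.12·[0.4154·36.2500 + 0.5846·11.8750] = 19.6429
Node d (S = 21.25): V_d = 1/1.12·[0.4154·11.8750 + 0.5846·0.0000] = 4.4042
Node 0 (S = 25): V_0 = 1/1.12·[0.4154·19.6429 + 0.5846·4.4042] = 9.5840

$9.58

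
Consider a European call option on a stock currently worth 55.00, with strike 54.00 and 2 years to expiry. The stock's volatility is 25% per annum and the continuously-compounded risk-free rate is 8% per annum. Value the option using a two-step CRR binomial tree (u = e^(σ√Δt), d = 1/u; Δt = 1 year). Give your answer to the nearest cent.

11.76

CRR parameters: u = e^(σ√Δt) = e^(0.25·√1) = 1.2840, d = 1/u = 0.7788
Per-period rate: rΔt = 0.08·1 = 0.08, so R = e^0.08 = 1.0833
Risk-neutral probability p = (e^0.08 − 0.7788)/(1.2840 − 0.7788) = 0.3045/0.5052 = 0.6027
Terminal stock prices: S_uu = 90.68, S_ud = 55, S_dd = 33.36
Terminal payoffs (S − K): max(36.68, 0) = 36.68, max(1, 0) = 1, max(-20.64, 0) = 0
Node u (S = 70.62): V_u = e^(−0.08)·[0.6027·36.6797 + 0.3973·1.0000] = 20.7731
Node d (S = 42.83): V_d = e^(−0.08)·[0.6027·1.0000 + 0.3973·0.0000] = 0.5563
Node 0 (S = 55): V_0 = e^(−0.08)·[0.6027·20.7731 + 0.3973·0.5563] = 11.7610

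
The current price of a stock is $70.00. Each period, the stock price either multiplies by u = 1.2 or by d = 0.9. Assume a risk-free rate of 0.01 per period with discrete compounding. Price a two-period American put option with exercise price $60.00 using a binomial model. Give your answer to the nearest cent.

$1.30

Risk-neutral probability p = (1 + 0.01 − 0.9)/(1.2 − 0.9) = 0.1100/0.3000 = 0.3667
Terminal stock prices: S_uu = 100.8, S_ud = 75.6, S_dd = 56.7
Terminal payoffs (K − S): max(-40.8, 0) = 0, max(-15.6, 0) = 0, max(3.3, 0) = 3.3
Node u (S = 84): continuation = 1/1.01·[0.3667·0.0000 + 0.6333·0.0000] = 0.0000; exercise value = 0.0000 ≤ continuation, so V_u = 0.0000
Node d (S = 63): continuation = 1/1.01·[0.3667·0.0000 + 0.6333·3.3000] = 2.0693; exercise value = 0.0000 ≤ continuation, so V_d = 2.0693
Node 0 (S = 70): continuation = 1/1.01·[0.3667·0.0000 + 0.6333·2.0693] = 1.2976; exercise value = 0.0000 ≤ continuation, so V_0 = 1.2976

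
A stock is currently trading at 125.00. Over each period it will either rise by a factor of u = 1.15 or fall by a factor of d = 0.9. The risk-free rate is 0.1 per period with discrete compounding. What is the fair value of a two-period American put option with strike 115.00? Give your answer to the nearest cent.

Risk-neutral probability p = (1 + 0.1 − 0.9)/(1.15 − 0.9) = 0.2000/0.2500 = 0.8000
Terminal stock prices: S_uu = 165.3, S_ud = 129.4, S_dd = 101.2
Terminal payoffs (K − S): max(-50.31, 0) = 0, max(-14.38, 0) = 0, max(13.75, 0) = 13.75
Node u (S = 143.8): continuation = 1/1.1·[0.8000·0.0000 + 0.2000·0.0000] = 0.0000; exercise value = 0.0000 ≤ continuation, so V_u = 0.0000
Node d (S = 112.5): continuation = 1/1.1·[0.8000·0.0000 + 0.2000·13.7500] = 2.5000; exercise value = 2.5000 ≤ continuation, so V_d = 2.5000
Node 0 (S = 125): continuation = 1/1.1·[0.8000·0.0000 + 0.2000·2.5000] = 0.4545; exercise value = 0.0000 ≤ continuation, so V_0 = 0.4545

0.45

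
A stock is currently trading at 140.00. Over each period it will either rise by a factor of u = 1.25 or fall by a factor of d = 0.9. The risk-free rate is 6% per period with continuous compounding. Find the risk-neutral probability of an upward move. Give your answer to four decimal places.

Risk-neutral probability p = (e^0.06 − 0.9)/(1.25 − 0.9) = 0.1618/0.3500 = 0.4624

p = 0.4624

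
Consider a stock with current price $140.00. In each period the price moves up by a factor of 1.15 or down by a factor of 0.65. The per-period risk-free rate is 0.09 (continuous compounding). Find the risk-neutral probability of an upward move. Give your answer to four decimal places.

p = 0.8883

Risk-neutral probability p = (e^0.09 − 0.65)/(1.15 − 0.65) = 0.4442/0.5000 = 0.8883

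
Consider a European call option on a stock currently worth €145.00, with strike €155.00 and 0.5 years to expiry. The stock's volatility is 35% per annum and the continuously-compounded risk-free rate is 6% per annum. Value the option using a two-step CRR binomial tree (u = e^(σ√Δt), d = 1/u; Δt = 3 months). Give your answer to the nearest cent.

€12.28

CRR parameters: u = e^(σ√Δt) = e^(0.35·√0.25) = 1.1912, d = 1/u = 0.8395
Per-period rate: rΔt = 0.06·0.25 = 0.015, so R = e^0.015 = 1.0151
Risk-neutral probability p = (e^0.015 − 0.8395)/(1.1912 − 0.8395) = 0.1757/0.3518 = 0.4993
Terminal stock prices: S_uu = 205.8, S_ud = 145, S_dd = 102.2
Terminal payoffs (S − K): max(50.76, 0) = 50.76, max(-10, 0) = 0, max(-52.82, 0) = 0
Node u (S = 172.7): V_u = e^(−0.015)·[0.4993·50.7648 + 0.5007·0.0000] = 24.9706
Node d (S = 121.7): V_d = e^(−0.015)·[0.4993·0.0000 + 0.5007·0.0000] = 0.0000
Node 0 (S = 145): V_0 = e^(−0.015)·[0.4993·24.9706 + 0.5007·0.0000] = 12.2827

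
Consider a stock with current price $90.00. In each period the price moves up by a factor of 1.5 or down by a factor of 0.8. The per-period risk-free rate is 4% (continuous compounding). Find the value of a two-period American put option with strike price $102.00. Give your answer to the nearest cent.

Risk-neutral probability p = (e^0.04 − 0.8)/(1.5 − 0.8) = 0.2408/0.7000 = 0.3440
Terminal stock prices: S_uu = 202.5, S_ud = 108, S_dd = 57.6
Terminal payoffs (K − S): max(-100.5, 0) = 0, max(-6, 0) = 0, max(44.4, 0) = 44.4
Node u (S = 135): continuation = e^(−0.04)·[0.3440·0.0000 + 0.6560·0.0000] = 0.0000; exercise value = 0.0000 ≤ continuation, so V_u = 0.0000
Node d (S = 72): continuation = e^(−0.04)·[0.3440·0.0000 + 0.6560·44.4000] = 27.9837; exercise value = 30.0000 > continuation, so V_d = 30.0000 (exercise)
Node 0 (S = 90): continuation = e^(−0.04)·[0.3440·0.0000 + 0.6560·30.0000] = 18.9079; exercise value = 12.0000 ≤ continuation, so V_0 = 18.9079

$18.91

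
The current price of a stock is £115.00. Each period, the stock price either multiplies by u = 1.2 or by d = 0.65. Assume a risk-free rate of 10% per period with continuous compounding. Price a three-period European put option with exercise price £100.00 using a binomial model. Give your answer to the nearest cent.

£2.54

Risk-neutral probability p = (e^0.1 − 0.65)/(1.2 − 0.65) = 0.4552/0.5500 = 0.8276
Terminal stock prices: S_uuu = 198.7, S_uud = 107.6, S_udd = 58.31, S_ddd = 31.58
Terminal payoffs (K − S): max(-98.72, 0) = 0, max(-7.64, 0) = 0, max(41.69, 0) = 41.69, max(68.42, 0) = 68.42
Node uu (S = 165.6): V_uu = e^(−0.1)·[0.8276·0.0000 + 0.1724·0.0000] = 0.0000
Node ud (S = 89.7): V_ud = e^(−0.1)·[0.8276·0.0000 + 0.1724·41.6950] = 6.5048
Node dd (S = 48.59): V_dd = e^(−0.1)·[0.8276·41.6950 + 0.1724·68.4181] = 41.8962
Node u (S = 138): V_u = e^(−0.1)·[0.8276·0.0000 + 0.1724·6.5048] = 1.0148
Node d (S = 74.75): V_d = e^(−0.1)·[0.8276·6.5048 + 0.1724·41.8962] = 11.4072
Node 0 (S = 115): V_0 = e^(−0.1)·[0.8276·1.0148 + 0.1724·11.4072] = 2.5395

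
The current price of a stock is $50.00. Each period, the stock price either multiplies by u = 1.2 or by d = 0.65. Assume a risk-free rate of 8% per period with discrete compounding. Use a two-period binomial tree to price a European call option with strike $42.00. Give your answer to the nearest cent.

Risk-neutral probability p = (1 + 0.08 − 0.65)/(1.2 − 0.65) = 0.4300/0.5500 = 0.7818
Terminal stock prices: S_uu = 72, S_ud = 39, S_dd = 21.13
Terminal payoffs (S − K): max(30, 0) = 30, max(-3, 0) = 0, max(-20.87, 0) = 0
Node u (S = 60): V_u = 1/1.08·[0.7818·30.0000 + 0.2182·0.0000] = 21.7172
Node d (S = 32.5): V_d = 1/1.08·[0.7818·0.0000 + 0.2182·0.0000] = 0.0000
Node 0 (S = 50): V_0 = 1/1.08·[0.7818·21.7172 + 0.2182·0.0000] = 15.7212

$15.72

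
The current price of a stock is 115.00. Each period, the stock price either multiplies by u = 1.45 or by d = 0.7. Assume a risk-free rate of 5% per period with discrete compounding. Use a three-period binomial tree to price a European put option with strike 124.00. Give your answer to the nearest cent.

Risk-neutral probability p = (1 + 0.05 − 0.7)/(1.45 − 0.7) = 0.3500/0.7500 = 0.4667
Terminal stock prices: S_uuu = 350.6, S_uud = 169.3, S_udd = 81.71, S_ddd = 39.44
Terminal payoffs (K − S): max(-226.6, 0) = 0, max(-45.25, 0) = 0, max(42.29, 0) = 42.29, max(84.56, 0) = 84.56
Node uu (S = 241.8): V_uu = 1/1.05·[0.4667·0.0000 + 0.5333·0.0000] = 0.0000
Node ud (S = 116.7): V_ud = 1/1.05·[0.4667·0.0000 + 0.5333·42.2925] = 21.4819
Node dd (S = 56.35): V_dd = 1/1.05·[0.4667·42.2925 + 0.5333·84.5550] = 61.7452
Node u (S = 166.8): V_u = 1/1.05·[0.4667·0.0000 + 0.5333·21.4819] = 10.9114
Node d (S = 80.5): V_d = 1/1.05·[0.4667·21.4819 + 0.5333·61.7452] = 40.9102
Node 0 (S = 115): V_0 = 1/1.05·[0.4667·10.9114 + 0.5333·40.9102] = 25.6293

25.63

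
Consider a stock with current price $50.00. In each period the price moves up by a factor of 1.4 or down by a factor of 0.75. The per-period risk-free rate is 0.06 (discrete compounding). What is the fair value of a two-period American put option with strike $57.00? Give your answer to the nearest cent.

$10.62

Risk-neutral probability p = (1 + 0.06 − 0.75)/(1.4 − 0.75) = 0.3100/0.6500 = 0.4769
Terminal stock prices: S_uu = 98, S_ud = 52.5, S_dd = 28.12
Terminal payoffs (K − S): max(-41, 0) = 0, max(4.5, 0) = 4.5, max(28.88, 0) = 28.88
Node u (S = 70): continuation = 1/1.06·[0.4769·0.0000 + 0.5231·4.5000] = 2.2206; exercise value = 0.0000 ≤ continuation, so V_u = 2.2206
Node d (S = 37.5): continuation = 1/1.06·[0.4769·4.5000 + 0.5231·28.8750] = 16.2736; exercise value = 19.5000 > continuation, so V_d = 19.5000 (exercise)
Node 0 (S = 50): continuation = 1/1.06·[0.4769·2.2206 + 0.5231·19.5000] = 10.6218; exercise value = 7.0000 ≤ continuation, so V_0 = 10.6218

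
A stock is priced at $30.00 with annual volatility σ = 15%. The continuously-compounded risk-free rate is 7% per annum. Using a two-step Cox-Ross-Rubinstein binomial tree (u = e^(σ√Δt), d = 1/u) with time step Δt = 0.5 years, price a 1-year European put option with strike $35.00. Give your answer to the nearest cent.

$3.43

CRR parameters: u = e^(σ√Δt) = e^(0.15·√0.5) = 1.1119, d = 1/u = 0.8994
Per-period rate: rΔt = 0.07·0.5 = 0.035, so R = e^0.035 = 1.0356
Risk-neutral probability p = (e^0.035 − 0.8994)/(1.1119 − 0.8994) = 0.1363/0.2125 = 0.6411
Terminal stock prices: S_uu = 37.09, S_ud = 30, S_dd = 24.27
Terminal payoffs (K − S): max(-2.089, 0) = 0, max(5, 0) = 5, max(10.73, 0) = 10.73
Node u (S = 33.36): V_u = e^(−0.035)·[0.6411·0.0000 + 0.3589·5.0000] = 1.7327
Node d (S = 26.98): V_d = e^(−0.035)·[0.6411·5.0000 + 0.3589·10.7343] = 6.8152
Node 0 (S = 30): V_0 = e^(−0.035)·[0.6411·1.7327 + 0.3589·6.8152] = 3.4345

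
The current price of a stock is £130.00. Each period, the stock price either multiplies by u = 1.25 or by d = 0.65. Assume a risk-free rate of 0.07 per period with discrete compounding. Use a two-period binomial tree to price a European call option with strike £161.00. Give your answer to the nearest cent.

£18.03

Risk-neutral probability p = (1 + 0.07 − 0.65)/(1.25 − 0.65) = 0.4200/0.6000 = 0.7000
Terminal stock prices: S_uu = 203.1, S_ud = 105.6, S_dd = 54.93
Terminal payoffs (S − K): max(42.12, 0) = 42.12, max(-55.38, 0) = 0, max(-106.1, 0) = 0
Node u (S = 162.5): V_u = 1/1.07·[0.7000·42.1250 + 0.3000·0.0000] = 27.5584
Node d (S = 84.5): V_d = 1/1.07·[0.7000·0.0000 + 0.3000·0.0000] = 0.0000
Node 0 (S = 130): V_0 = 1/1.07·[0.7000·27.5584 + 0.3000·0.0000] = 18.0289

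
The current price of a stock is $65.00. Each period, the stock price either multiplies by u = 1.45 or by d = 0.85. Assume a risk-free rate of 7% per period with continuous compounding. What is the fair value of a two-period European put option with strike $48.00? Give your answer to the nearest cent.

$0.36

Risk-neutral probability p = (e^0.07 − 0.85)/(1.45 − 0.85) = 0.2225/0.6000 = 0.3708
Terminal stock prices: S_uu = 136.7, S_ud = 80.11, S_dd = 46.96
Terminal payoffs (K − S): max(-88.66, 0) = 0, max(-32.11, 0) = 0, max(1.038, 0) = 1.038
Node u (S = 94.25): V_u = e^(−0.07)·[0.3708·0.0000 + 0.6292·0.0000] = 0.0000
Node d (S = 55.25): V_d = e^(−0.07)·[0.3708·0.0000 + 0.6292·1.0375] = 0.6086
Node 0 (S = 65): V_0 = e^(−0.07)·[0.3708·0.0000 + 0.6292·0.6086] = 0.3570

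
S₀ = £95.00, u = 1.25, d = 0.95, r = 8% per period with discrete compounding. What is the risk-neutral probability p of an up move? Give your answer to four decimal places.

p = 0.4333

Risk-neutral probability p = (1 + 0.08 − 0.95)/(1.25 − 0.95) = 0.1300/0.3000 = 0.4333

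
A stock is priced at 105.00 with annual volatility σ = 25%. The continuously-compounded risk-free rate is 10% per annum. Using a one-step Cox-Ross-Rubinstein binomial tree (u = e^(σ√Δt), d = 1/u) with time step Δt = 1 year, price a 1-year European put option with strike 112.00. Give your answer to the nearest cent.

CRR parameters: u = e^(σ√Δt) = e^(0.25·√1) = 1.2840, d = 1/u = 0.7788
Per-period rate: rΔt = 0.1·1 = 0.1, so R = e^0.1 = 1.1052
Risk-neutral probability p = (e^0.1 − 0.7788)/(1.2840 − 0.7788) = 0.3264/0.5052 = 0.6460
Terminal stock prices: S_u = 134.8, S_d = 81.77
Terminal payoffs (K − S): max(-22.82, 0) = 0, max(30.23, 0) = 30.23
Node 0 (S = 105): V_0 = e^(−0.1)·[0.6460·0.0000 + 0.3540·30.2259] = 9.6820

9.68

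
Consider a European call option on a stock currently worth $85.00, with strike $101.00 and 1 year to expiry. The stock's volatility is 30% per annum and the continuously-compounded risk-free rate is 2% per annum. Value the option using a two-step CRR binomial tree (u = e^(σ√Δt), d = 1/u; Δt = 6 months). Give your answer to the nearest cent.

CRR parameters: u = e^(σ√Δt) = e^(0.3·√0.5) = 1.2363, d = 1/u = 0.8089
Per-period rate: rΔt = 0.02·0.5 = 0.01, so R = e^0.01 = 1.0101
Risk-neutral probability p = (e^0.01 − 0.8089)/(1.2363 − 0.8089) = 0.2012/0.4275 = 0.4707
Terminal stock prices: S_uu = 129.9, S_ud = 85, S_dd = 55.61
Terminal payoffs (S − K): max(28.92, 0) = 28.92, max(-16, 0) = 0, max(-45.39, 0) = 0
Node u (S = 105.1): V_u = e^(−0.01)·[0.4707·28.9195 + 0.5293·0.0000] = 13.4763
Node d (S = 68.75): V_d = e^(−0.01)·[0.4707·0.0000 + 0.5293·0.0000] = 0.0000
Node 0 (S = 85): V_0 = e^(−0.01)·[0.4707·13.4763 + 0.5293·0.0000] = 6.2799

$6.28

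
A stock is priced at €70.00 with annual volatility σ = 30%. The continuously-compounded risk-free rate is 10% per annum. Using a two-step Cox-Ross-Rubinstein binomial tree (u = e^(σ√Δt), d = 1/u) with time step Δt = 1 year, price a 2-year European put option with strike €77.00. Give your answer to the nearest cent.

€7.85

CRR parameters: u = e^(σ√Δt) = e^(0.3·√1) = 1.3499, d = 1/u = 0.7408
Per-period rate: rΔt = 0.1·1 = 0.1, so R = e^0.1 = 1.1052
Risk-neutral probability p = (e^0.1 − 0.7408)/(1.3499 − 0.7408) = 0.3644/0.6090 = 0.5982
Terminal stock prices: S_uu = 127.5, S_ud = 70, S_dd = 38.42
Terminal payoffs (K − S): max(-50.55, 0) = 0, max(7, 0) = 7, max(38.58, 0) = 38.58
Node u (S = 94.49): V_u = e^(−0.1)·[0.5982·0.0000 + 0.4018·7.0000] = 2.5447
Node d (S = 51.86): V_d = e^(−0.1)·[0.5982·7.0000 + 0.4018·38.5832] = 17.8152
Node 0 (S = 70): V_0 = e^(−0.1)·[0.5982·2.5447 + 0.4018·17.8152] = 7.8538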